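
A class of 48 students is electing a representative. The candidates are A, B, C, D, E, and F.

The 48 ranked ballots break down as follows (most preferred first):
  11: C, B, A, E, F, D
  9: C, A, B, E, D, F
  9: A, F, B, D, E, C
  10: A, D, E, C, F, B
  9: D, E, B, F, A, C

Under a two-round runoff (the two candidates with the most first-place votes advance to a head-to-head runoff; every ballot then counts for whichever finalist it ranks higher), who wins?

A

Round 1 first-place votes: A 19, B 0, C 20, D 9, E 0, F 0. C and A advance.
Runoff: C is ranked above A on 20 ballots, A above C on 28.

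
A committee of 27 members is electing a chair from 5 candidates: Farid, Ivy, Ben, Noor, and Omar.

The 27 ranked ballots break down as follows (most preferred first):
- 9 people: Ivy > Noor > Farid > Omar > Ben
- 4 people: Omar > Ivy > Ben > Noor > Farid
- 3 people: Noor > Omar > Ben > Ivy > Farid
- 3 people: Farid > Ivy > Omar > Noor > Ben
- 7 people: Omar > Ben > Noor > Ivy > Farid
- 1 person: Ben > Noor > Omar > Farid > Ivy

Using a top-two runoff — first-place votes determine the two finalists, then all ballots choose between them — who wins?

Omar

Round 1 first-place votes: Farid 3, Ivy 9, Ben 1, Noor 3, Omar 11. Omar and Ivy advance.
Runoff: Omar is ranked above Ivy on 15 ballots, Ivy above Omar on 12.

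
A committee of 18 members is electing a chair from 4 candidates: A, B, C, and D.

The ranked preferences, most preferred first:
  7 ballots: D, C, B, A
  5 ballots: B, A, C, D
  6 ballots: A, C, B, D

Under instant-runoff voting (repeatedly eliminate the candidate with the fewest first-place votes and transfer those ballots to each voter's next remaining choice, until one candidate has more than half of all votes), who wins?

Round 1: A 6, B 5, C 0, D 7. C eliminated.
Round 2: A 6, B 5, D 7. B eliminated.
Round 3: A 11, D 7. A has a majority (≥10).

A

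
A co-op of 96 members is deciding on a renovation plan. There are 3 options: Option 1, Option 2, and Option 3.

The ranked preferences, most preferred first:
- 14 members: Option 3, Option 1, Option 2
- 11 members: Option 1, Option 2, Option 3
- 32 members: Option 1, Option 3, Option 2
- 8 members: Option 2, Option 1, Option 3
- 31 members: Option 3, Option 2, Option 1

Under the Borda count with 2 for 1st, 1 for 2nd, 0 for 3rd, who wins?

Option 1: 14×1 + 11×2 + 32×2 + 8×1 + 31×0 = 108
Option 2: 14×0 + 11×1 + 32×0 + 8×2 + 31×1 = 58
Option 3: 14×2 + 11×0 + 32×1 + 8×0 + 31×2 = 122

Option 3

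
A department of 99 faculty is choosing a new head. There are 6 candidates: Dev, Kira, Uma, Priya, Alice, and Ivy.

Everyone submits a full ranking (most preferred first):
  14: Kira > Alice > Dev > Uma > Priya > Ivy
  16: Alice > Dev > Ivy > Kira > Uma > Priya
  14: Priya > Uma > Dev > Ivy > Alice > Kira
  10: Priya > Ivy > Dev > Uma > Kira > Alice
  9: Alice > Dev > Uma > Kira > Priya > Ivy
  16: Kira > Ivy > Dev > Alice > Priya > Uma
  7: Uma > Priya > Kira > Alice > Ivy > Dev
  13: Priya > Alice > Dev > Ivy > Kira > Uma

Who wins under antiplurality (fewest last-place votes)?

Dev

Last-place votes: Dev 7, Kira 14, Uma 29, Priya 16, Alice 10, Ivy 23.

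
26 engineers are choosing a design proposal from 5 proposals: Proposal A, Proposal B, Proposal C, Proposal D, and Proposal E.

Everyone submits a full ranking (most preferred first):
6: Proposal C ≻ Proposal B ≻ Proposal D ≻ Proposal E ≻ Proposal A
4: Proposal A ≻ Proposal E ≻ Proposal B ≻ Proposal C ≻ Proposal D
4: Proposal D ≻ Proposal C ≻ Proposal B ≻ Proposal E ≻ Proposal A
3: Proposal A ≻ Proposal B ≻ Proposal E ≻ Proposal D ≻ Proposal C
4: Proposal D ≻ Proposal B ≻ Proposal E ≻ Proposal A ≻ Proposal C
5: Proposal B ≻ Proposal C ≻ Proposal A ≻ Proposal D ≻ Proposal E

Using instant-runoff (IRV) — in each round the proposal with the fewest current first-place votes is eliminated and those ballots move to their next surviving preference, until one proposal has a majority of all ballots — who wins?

Proposal C

Round 1: Proposal A 7, Proposal B 5, Proposal C 6, Proposal D 8, Proposal E 0. Proposal E eliminated.
Round 2: Proposal A 7, Proposal B 5, Proposal C 6, Proposal D 8. Proposal B eliminated.
Round 3: Proposal A 7, Proposal C 11, Proposal D 8. Proposal A eliminated.
Round 4: Proposal C 15, Proposal D 11. Proposal C has a majority (≥14).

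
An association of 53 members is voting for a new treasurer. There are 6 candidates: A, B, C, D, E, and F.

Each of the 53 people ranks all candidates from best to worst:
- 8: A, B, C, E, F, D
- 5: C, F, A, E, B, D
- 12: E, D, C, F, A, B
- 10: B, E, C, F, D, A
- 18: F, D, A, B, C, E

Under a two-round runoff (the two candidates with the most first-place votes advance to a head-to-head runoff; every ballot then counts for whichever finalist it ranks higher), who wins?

Round 1 first-place votes: A 8, B 10, C 5, D 0, E 12, F 18. F and E advance.
Runoff: F is ranked above E on 23 ballots, E above F on 30.

E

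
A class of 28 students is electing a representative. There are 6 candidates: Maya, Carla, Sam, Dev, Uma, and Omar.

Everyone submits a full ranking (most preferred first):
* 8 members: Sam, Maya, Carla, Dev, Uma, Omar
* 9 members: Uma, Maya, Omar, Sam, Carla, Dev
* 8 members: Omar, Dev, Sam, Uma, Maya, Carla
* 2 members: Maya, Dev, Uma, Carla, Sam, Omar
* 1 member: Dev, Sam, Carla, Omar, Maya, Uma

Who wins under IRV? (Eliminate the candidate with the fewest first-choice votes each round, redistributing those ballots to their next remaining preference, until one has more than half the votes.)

Round 1: Maya 2, Carla 0, Sam 8, Dev 1, Uma 9, Omar 8. Carla eliminated.
Round 2: Maya 2, Sam 8, Dev 1, Uma 9, Omar 8. Dev eliminated.
Round 3: Maya 2, Sam 9, Uma 9, Omar 8. Maya eliminated.
Round 4: Sam 9, Uma 11, Omar 8. Omar eliminated.
Round 5: Sam 17, Uma 11. Sam has a majority (≥15).

Sam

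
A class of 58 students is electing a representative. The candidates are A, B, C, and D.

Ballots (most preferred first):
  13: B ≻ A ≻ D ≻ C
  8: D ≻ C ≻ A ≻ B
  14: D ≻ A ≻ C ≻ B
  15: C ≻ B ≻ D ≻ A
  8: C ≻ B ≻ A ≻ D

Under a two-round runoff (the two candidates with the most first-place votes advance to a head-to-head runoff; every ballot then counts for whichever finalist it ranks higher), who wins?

D

Round 1 first-place votes: A 0, B 13, C 23, D 22. C and D advance.
Runoff: C is ranked above D on 23 ballots, D above C on 35.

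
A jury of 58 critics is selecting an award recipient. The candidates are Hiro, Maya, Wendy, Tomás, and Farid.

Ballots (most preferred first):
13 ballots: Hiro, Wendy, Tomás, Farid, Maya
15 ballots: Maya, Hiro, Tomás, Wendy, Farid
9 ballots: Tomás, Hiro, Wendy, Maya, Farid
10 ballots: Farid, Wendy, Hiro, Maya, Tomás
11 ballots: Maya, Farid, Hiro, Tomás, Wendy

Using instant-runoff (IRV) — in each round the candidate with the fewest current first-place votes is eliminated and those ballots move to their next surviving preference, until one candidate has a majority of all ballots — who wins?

Hiro

Round 1: Hiro 13, Maya 26, Wendy 0, Tomás 9, Farid 10. Wendy eliminated.
Round 2: Hiro 13, Maya 26, Tomás 9, Farid 10. Tomás eliminated.
Round 3: Hiro 22, Maya 26, Farid 10. Farid eliminated.
Round 4: Hiro 32, Maya 26. Hiro has a majority (≥30).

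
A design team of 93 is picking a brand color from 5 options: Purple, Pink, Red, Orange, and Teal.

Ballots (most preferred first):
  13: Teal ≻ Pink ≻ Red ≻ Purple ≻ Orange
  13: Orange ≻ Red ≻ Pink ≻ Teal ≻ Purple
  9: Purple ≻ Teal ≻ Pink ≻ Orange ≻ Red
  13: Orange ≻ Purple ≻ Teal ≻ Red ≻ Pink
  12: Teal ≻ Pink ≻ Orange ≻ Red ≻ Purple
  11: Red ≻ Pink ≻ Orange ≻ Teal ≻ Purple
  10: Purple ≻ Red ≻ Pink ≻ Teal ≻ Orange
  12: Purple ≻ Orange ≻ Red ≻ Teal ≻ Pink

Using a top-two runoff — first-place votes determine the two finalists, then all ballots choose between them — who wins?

Round 1 first-place votes: Purple 31, Pink 0, Red 11, Orange 26, Teal 25. Purple and Orange advance.
Runoff: Purple is ranked above Orange on 44 ballots, Orange above Purple on 49.

Orange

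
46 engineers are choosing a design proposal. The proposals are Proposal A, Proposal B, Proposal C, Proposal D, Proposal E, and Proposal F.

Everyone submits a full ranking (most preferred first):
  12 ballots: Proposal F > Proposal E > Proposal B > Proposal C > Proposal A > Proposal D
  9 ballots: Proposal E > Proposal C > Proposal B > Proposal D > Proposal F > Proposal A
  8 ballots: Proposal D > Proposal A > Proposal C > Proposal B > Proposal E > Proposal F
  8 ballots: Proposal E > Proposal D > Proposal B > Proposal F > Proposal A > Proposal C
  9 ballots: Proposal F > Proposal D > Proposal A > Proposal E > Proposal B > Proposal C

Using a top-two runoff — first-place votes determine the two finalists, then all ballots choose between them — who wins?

Proposal E

Round 1 first-place votes: Proposal A 0, Proposal B 0, Proposal C 0, Proposal D 8, Proposal E 17, Proposal F 21. Proposal F and Proposal E advance.
Runoff: Proposal F is ranked above Proposal E on 21 ballots, Proposal E above Proposal F on 25.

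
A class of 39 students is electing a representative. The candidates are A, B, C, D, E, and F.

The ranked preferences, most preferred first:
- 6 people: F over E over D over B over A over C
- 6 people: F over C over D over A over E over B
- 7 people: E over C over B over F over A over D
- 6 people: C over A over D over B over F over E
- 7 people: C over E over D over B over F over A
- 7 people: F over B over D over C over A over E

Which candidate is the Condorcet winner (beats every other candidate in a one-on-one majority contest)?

C

C vs A: 33–6
C vs B: 26–13
C vs D: 26–13
C vs E: 26–13
C vs F: 20–19
C beats every other candidate.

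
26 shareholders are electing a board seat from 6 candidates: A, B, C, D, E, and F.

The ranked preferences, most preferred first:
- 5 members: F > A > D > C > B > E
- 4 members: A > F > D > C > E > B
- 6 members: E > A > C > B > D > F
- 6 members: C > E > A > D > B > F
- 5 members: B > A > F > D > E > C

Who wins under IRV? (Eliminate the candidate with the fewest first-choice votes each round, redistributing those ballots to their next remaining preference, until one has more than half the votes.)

F

Round 1: A 4, B 5, C 6, D 0, E 6, F 5. D eliminated.
Round 2: A 4, B 5, C 6, E 6, F 5. A eliminated.
Round 3: B 5, C 6, E 6, F 9. B eliminated.
Round 4: C 6, E 6, F 14. F has a majority (≥14).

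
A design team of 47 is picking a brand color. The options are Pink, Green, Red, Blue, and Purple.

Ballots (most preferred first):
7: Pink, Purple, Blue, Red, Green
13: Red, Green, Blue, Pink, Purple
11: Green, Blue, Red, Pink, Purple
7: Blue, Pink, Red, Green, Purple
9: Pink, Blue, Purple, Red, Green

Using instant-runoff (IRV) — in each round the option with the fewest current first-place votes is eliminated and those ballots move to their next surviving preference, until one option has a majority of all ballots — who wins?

Red

Round 1: Pink 16, Green 11, Red 13, Blue 7, Purple 0. Purple eliminated.
Round 2: Pink 16, Green 11, Red 13, Blue 7. Blue eliminated.
Round 3: Pink 23, Green 11, Red 13. Green eliminated.
Round 4: Pink 23, Red 24. Red has a majority (≥24).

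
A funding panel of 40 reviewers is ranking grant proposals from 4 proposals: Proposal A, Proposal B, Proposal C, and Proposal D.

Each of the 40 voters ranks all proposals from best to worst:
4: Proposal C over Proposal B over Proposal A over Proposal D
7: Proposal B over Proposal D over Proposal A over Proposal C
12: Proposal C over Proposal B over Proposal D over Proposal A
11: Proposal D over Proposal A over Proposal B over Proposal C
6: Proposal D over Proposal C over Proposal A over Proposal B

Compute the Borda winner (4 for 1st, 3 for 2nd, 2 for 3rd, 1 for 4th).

Proposal A: 4×2 + 7×2 + 12×1 + 11×3 + 6×2 = 79
Proposal B: 4×3 + 7×4 + 12×3 + 11×2 + 6×1 = 104
Proposal C: 4×4 + 7×1 + 12×4 + 11×1 + 6×3 = 100
Proposal D: 4×1 + 7×3 + 12×2 + 11×4 + 6×4 = 117

Proposal D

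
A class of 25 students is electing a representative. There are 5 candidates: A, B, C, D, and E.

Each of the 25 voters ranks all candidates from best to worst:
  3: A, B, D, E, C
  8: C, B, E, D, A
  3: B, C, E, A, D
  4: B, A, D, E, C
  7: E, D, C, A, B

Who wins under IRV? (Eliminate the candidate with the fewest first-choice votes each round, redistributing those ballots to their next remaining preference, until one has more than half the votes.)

C

Round 1: A 3, B 7, C 8, D 0, E 7. D eliminated.
Round 2: A 3, B 7, C 8, E 7. A eliminated.
Round 3: B 10, C 8, E 7. E eliminated.
Round 4: B 10, C 15. C has a majority (≥13).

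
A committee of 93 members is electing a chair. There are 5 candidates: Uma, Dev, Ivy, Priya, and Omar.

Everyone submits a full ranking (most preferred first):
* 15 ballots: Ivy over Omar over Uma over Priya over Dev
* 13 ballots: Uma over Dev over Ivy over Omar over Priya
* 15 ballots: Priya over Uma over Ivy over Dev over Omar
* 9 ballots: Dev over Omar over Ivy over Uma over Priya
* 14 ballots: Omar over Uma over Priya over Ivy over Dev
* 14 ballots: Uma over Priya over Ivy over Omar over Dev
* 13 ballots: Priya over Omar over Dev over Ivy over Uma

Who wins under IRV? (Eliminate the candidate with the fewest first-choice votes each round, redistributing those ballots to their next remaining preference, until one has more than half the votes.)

Omar

Round 1: Uma 27, Dev 9, Ivy 15, Priya 28, Omar 14. Dev eliminated.
Round 2: Uma 27, Ivy 15, Priya 28, Omar 23. Ivy eliminated.
Round 3: Uma 27, Priya 28, Omar 38. Uma eliminated.
Round 4: Priya 42, Omar 51. Omar has a majority (≥47).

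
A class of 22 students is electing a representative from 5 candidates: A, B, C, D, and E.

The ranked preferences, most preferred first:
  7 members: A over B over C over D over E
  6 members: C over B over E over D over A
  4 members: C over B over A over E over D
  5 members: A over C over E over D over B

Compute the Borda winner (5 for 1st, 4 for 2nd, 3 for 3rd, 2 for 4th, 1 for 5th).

A: 7×5 + 6×1 + 4×3 + 5×5 = 78
B: 7×4 + 6×4 + 4×4 + 5×1 = 73
C: 7×3 + 6×5 + 4×5 + 5×4 = 91
D: 7×2 + 6×2 + 4×1 + 5×2 = 40
E: 7×1 + 6×3 + 4×2 + 5×3 = 48

C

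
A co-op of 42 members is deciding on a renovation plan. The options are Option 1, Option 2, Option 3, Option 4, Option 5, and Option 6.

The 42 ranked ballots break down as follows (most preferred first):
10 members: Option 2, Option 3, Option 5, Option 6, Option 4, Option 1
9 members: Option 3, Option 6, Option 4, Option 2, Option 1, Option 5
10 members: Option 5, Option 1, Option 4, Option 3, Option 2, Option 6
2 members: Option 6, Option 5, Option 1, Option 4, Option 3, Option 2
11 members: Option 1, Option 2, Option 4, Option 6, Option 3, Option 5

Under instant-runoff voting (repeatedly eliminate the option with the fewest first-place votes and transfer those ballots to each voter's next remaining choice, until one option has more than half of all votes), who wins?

Option 2

Round 1: Option 1 11, Option 2 10, Option 3 9, Option 4 0, Option 5 10, Option 6 2. Option 4 eliminated.
Round 2: Option 1 11, Option 2 10, Option 3 9, Option 5 10, Option 6 2. Option 6 eliminated.
Round 3: Option 1 11, Option 2 10, Option 3 9, Option 5 12. Option 3 eliminated.
Round 4: Option 1 11, Option 2 19, Option 5 12. Option 1 eliminated.
Round 5: Option 2 30, Option 5 12. Option 2 has a majority (≥22).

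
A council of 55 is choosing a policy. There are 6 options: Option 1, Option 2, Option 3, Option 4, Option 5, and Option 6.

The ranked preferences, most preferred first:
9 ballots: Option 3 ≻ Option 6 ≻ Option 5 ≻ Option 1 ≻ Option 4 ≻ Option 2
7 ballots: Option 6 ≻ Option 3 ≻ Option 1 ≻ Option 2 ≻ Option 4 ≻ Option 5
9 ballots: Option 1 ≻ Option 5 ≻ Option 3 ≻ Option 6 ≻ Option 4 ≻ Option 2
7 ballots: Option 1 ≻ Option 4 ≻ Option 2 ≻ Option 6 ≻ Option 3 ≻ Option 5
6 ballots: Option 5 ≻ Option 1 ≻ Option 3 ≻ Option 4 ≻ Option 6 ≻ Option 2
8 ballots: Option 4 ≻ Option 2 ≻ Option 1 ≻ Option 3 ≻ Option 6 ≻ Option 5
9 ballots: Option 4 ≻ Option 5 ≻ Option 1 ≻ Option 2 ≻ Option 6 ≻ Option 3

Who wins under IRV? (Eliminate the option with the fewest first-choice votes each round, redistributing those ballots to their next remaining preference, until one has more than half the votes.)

Round 1: Option 1 16, Option 2 0, Option 3 9, Option 4 17, Option 5 6, Option 6 7. Option 2 eliminated.
Round 2: Option 1 16, Option 3 9, Option 4 17, Option 5 6, Option 6 7. Option 5 eliminated.
Round 3: Option 1 22, Option 3 9, Option 4 17, Option 6 7. Option 6 eliminated.
Round 4: Option 1 22, Option 3 16, Option 4 17. Option 3 eliminated.
Round 5: Option 1 38, Option 4 17. Option 1 has a majority (≥28).

Option 1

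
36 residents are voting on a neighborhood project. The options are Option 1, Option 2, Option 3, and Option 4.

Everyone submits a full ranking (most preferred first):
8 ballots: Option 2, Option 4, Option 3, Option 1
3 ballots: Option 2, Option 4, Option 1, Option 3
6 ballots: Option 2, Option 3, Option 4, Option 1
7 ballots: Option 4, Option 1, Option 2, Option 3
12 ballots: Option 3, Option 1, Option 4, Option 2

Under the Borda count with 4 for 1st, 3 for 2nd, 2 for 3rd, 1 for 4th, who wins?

Option 1: 8×1 + 3×2 + 6×1 + 7×3 + 12×3 = 77
Option 2: 8×4 + 3×4 + 6×4 + 7×2 + 12×1 = 94
Option 3: 8×2 + 3×1 + 6×3 + 7×1 + 12×4 = 92
Option 4: 8×3 + 3×3 + 6×2 + 7×4 + 12×2 = 97

Option 4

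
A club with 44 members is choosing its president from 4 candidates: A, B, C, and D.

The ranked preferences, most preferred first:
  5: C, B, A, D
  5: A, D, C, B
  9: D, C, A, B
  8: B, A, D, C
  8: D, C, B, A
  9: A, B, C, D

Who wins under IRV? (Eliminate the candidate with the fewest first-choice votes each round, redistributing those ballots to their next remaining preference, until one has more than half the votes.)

Round 1: A 14, B 8, C 5, D 17. C eliminated.
Round 2: A 14, B 13, D 17. B eliminated.
Round 3: A 27, D 17. A has a majority (≥23).

A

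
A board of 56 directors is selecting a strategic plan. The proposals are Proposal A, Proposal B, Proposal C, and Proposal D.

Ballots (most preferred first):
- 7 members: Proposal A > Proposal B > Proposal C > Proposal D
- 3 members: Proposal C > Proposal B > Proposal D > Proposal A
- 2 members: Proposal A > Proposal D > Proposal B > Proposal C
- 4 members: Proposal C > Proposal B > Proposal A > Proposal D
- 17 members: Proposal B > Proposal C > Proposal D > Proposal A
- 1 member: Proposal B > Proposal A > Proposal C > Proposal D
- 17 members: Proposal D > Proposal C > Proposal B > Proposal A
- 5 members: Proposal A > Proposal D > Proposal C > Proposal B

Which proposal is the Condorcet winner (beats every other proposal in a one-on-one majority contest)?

Proposal C

Proposal C vs Proposal A: 41–15
Proposal C vs Proposal B: 29–27
Proposal C vs Proposal D: 32–24
Proposal C beats every other proposal.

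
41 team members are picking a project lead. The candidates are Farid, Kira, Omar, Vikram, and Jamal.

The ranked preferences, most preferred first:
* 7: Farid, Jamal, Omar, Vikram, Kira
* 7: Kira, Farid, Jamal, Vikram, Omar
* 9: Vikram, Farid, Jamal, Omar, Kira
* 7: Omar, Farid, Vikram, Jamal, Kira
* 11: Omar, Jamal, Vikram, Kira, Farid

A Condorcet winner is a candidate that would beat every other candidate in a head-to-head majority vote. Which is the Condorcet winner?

Farid vs Kira: 23–18
Farid vs Omar: 23–18
Farid vs Vikram: 21–20
Farid vs Jamal: 30–11
Farid beats every other candidate.

Farid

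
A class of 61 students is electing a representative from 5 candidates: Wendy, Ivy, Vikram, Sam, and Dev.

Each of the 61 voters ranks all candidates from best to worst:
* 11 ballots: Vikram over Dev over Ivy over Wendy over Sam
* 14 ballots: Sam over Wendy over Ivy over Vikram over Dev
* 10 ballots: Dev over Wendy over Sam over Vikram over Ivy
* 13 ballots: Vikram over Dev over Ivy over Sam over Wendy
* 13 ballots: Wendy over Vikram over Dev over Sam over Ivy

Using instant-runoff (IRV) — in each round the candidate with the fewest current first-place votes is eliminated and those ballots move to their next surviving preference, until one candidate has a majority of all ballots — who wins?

Wendy

Round 1: Wendy 13, Ivy 0, Vikram 24, Sam 14, Dev 10. Ivy eliminated.
Round 2: Wendy 13, Vikram 24, Sam 14, Dev 10. Dev eliminated.
Round 3: Wendy 23, Vikram 24, Sam 14. Sam eliminated.
Round 4: Wendy 37, Vikram 24. Wendy has a majority (≥31).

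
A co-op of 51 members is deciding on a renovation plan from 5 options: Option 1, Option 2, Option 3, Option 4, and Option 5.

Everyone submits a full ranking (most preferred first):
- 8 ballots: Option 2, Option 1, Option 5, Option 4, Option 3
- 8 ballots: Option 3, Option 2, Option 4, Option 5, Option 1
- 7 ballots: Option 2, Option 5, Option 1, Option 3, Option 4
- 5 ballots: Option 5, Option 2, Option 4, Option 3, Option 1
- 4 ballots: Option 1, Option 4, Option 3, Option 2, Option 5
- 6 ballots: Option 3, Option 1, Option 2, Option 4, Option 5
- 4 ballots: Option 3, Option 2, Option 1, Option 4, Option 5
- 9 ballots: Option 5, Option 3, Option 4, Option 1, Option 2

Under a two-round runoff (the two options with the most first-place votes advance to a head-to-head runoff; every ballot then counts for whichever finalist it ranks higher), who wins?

Option 3

Round 1 first-place votes: Option 1 4, Option 2 15, Option 3 18, Option 4 0, Option 5 14. Option 3 and Option 2 advance.
Runoff: Option 3 is ranked above Option 2 on 31 ballots, Option 2 above Option 3 on 20.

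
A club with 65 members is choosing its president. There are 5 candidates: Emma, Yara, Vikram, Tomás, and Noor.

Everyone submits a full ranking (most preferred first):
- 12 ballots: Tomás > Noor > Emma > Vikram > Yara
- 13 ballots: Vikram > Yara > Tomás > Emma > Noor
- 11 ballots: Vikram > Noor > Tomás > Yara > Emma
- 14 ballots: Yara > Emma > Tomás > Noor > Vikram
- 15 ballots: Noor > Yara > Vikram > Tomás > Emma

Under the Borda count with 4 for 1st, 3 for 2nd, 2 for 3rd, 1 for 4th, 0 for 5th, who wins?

Yara

Emma: 12×2 + 13×1 + 11×0 + 14×3 + 15×0 = 79
Yara: 12×0 + 13×3 + 11×1 + 14×4 + 15×3 = 151
Vikram: 12×1 + 13×4 + 11×4 + 14×0 + 15×2 = 138
Tomás: 12×4 + 13×2 + 11×2 + 14×2 + 15×1 = 139
Noor: 12×3 + 13×0 + 11×3 + 14×1 + 15×4 = 143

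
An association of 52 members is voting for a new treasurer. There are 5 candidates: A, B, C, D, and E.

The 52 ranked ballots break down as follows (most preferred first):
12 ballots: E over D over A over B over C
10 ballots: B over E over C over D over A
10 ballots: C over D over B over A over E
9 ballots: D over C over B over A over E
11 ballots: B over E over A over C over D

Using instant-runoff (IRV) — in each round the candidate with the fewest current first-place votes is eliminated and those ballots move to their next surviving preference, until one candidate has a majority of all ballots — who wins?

B

Round 1: A 0, B 21, C 10, D 9, E 12. A eliminated.
Round 2: B 21, C 10, D 9, E 12. D eliminated.
Round 3: B 21, C 19, E 12. E eliminated.
Round 4: B 33, C 19. B has a majority (≥27).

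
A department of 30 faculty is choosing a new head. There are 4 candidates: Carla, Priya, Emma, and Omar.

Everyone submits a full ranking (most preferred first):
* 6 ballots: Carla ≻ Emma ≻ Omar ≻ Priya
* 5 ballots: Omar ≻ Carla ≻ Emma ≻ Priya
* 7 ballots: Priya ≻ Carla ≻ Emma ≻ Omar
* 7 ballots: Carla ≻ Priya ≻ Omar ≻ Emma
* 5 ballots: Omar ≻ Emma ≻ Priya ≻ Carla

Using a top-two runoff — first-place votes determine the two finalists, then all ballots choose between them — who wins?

Round 1 first-place votes: Carla 13, Priya 7, Emma 0, Omar 10. Carla and Omar advance.
Runoff: Carla is ranked above Omar on 20 ballots, Omar above Carla on 10.

Carla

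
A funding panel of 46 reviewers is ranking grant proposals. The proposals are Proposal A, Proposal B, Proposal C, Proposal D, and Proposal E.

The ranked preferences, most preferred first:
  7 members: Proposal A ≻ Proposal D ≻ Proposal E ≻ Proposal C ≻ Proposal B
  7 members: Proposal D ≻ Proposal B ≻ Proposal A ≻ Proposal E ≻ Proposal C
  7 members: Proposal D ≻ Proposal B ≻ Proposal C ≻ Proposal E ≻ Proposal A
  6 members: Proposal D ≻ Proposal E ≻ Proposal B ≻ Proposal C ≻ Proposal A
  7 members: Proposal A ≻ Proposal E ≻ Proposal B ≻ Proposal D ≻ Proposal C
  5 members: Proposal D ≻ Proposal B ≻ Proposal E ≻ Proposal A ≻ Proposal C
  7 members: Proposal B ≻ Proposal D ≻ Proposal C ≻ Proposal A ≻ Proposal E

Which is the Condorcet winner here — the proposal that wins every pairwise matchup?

Proposal D vs Proposal A: 32–14
Proposal D vs Proposal B: 32–14
Proposal D vs Proposal C: 46–0
Proposal D vs Proposal E: 39–7
Proposal D beats every other proposal.

Proposal D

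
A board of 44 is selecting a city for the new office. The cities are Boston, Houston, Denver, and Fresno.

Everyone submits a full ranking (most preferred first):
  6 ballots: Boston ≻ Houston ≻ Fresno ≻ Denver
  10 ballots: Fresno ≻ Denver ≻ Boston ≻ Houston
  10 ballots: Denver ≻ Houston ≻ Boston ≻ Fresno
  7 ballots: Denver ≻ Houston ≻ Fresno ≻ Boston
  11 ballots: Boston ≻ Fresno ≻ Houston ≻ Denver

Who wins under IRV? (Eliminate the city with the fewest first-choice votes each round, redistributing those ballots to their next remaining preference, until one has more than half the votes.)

Round 1: Boston 17, Houston 0, Denver 17, Fresno 10. Houston eliminated.
Round 2: Boston 17, Denver 17, Fresno 10. Fresno eliminated.
Round 3: Boston 17, Denver 27. Denver has a majority (≥23).

Denver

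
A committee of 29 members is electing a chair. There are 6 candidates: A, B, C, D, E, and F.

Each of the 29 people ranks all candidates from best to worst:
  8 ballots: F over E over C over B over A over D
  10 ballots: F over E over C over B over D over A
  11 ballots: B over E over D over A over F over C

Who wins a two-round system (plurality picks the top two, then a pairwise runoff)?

Round 1 first-place votes: A 0, B 11, C 0, D 0, E 0, F 18. F and B advance.
Runoff: F is ranked above B on 18 ballots, B above F on 11.

F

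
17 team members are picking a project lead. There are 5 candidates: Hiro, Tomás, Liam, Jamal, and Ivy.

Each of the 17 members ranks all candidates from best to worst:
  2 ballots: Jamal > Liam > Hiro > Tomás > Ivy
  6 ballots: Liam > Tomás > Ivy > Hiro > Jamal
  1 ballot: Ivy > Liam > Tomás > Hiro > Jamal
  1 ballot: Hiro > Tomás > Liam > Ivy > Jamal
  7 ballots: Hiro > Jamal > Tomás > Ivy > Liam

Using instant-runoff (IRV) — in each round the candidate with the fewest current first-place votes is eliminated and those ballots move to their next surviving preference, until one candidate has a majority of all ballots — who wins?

Round 1: Hiro 8, Tomás 0, Liam 6, Jamal 2, Ivy 1. Tomás eliminated.
Round 2: Hiro 8, Liam 6, Jamal 2, Ivy 1. Ivy eliminated.
Round 3: Hiro 8, Liam 7, Jamal 2. Jamal eliminated.
Round 4: Hiro 8, Liam 9. Liam has a majority (≥9).

Liam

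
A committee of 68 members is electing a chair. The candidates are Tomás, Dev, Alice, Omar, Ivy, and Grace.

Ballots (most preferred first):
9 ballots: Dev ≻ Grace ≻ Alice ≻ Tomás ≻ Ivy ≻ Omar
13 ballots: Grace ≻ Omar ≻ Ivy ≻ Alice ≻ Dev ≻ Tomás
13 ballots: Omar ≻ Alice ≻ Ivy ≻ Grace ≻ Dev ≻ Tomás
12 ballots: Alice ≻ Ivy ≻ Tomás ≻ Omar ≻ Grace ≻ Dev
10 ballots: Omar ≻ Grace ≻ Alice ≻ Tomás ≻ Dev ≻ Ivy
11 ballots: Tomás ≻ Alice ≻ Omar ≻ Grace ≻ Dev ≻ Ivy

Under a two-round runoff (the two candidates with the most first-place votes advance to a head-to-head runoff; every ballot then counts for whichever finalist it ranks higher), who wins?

Round 1 first-place votes: Tomás 11, Dev 9, Alice 12, Omar 23, Ivy 0, Grace 13. Omar and Grace advance.
Runoff: Omar is ranked above Grace on 46 ballots, Grace above Omar on 22.

Omar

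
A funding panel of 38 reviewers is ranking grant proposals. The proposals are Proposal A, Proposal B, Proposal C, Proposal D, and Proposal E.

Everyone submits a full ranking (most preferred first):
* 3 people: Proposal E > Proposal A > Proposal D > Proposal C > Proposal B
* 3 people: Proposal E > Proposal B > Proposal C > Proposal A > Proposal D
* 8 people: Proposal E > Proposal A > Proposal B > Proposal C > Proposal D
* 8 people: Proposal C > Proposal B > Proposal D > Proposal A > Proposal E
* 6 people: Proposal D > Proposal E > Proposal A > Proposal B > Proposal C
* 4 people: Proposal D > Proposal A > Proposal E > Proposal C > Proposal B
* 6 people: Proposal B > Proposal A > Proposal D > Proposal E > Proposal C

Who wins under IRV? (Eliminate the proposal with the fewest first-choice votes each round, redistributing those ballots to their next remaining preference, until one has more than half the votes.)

Round 1: Proposal A 0, Proposal B 6, Proposal C 8, Proposal D 10, Proposal E 14. Proposal A eliminated.
Round 2: Proposal B 6, Proposal C 8, Proposal D 10, Proposal E 14. Proposal B eliminated.
Round 3: Proposal C 8, Proposal D 16, Proposal E 14. Proposal C eliminated.
Round 4: Proposal D 24, Proposal E 14. Proposal D has a majority (≥20).

Proposal D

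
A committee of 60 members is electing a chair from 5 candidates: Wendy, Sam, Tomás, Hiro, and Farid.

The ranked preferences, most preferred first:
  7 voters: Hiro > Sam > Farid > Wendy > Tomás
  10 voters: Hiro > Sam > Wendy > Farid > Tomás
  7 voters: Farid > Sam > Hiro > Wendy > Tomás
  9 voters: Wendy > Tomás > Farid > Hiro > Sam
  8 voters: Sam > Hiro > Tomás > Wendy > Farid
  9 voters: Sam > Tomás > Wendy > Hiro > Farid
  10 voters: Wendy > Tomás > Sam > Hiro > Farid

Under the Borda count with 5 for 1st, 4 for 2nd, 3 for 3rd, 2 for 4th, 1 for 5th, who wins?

Wendy: 7×2 + 10×3 + 7×2 + 9×5 + 8×2 + 9×3 + 10×5 = 196
Sam: 7×4 + 10×4 + 7×4 + 9×1 + 8×5 + 9×5 + 10×3 = 220
Tomás: 7×1 + 10×1 + 7×1 + 9×4 + 8×3 + 9×4 + 10×4 = 160
Hiro: 7×5 + 10×5 + 7×3 + 9×2 + 8×4 + 9×2 + 10×2 = 194
Farid: 7×3 + 10×2 + 7×5 + 9×3 + 8×1 + 9×1 + 10×1 = 130

Sam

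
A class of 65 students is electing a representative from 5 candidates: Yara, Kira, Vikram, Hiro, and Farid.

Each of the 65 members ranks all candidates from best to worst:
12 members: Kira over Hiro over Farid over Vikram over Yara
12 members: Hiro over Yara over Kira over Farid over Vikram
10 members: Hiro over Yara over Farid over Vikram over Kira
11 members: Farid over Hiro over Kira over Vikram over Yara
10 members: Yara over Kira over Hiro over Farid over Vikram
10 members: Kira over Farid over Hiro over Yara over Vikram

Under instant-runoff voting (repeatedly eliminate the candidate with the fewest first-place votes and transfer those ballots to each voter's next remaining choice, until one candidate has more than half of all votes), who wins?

Round 1: Yara 10, Kira 22, Vikram 0, Hiro 22, Farid 11. Vikram eliminated.
Round 2: Yara 10, Kira 22, Hiro 22, Farid 11. Yara eliminated.
Round 3: Kira 32, Hiro 22, Farid 11. Farid eliminated.
Round 4: Kira 32, Hiro 33. Hiro has a majority (≥33).

Hiro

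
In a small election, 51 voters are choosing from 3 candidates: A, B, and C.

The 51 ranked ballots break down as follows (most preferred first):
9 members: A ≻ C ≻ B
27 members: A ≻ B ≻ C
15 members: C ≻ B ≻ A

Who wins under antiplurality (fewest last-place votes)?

Last-place votes: A 15, B 9, C 27.

B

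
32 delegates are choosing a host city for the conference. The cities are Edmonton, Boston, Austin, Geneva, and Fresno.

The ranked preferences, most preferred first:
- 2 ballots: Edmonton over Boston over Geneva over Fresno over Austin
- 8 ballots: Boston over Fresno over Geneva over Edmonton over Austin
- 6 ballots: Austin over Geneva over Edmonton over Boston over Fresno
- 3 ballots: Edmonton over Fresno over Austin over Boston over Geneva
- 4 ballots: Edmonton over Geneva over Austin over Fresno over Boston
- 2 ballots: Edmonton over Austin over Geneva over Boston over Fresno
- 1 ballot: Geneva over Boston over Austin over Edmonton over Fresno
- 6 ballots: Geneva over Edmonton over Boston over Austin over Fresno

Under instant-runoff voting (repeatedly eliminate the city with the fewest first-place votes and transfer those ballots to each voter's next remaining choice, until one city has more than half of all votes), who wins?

Geneva

Round 1: Edmonton 11, Boston 8, Austin 6, Geneva 7, Fresno 0. Fresno eliminated.
Round 2: Edmonton 11, Boston 8, Austin 6, Geneva 7. Austin eliminated.
Round 3: Edmonton 11, Boston 8, Geneva 13. Boston eliminated.
Round 4: Edmonton 11, Geneva 21. Geneva has a majority (≥17).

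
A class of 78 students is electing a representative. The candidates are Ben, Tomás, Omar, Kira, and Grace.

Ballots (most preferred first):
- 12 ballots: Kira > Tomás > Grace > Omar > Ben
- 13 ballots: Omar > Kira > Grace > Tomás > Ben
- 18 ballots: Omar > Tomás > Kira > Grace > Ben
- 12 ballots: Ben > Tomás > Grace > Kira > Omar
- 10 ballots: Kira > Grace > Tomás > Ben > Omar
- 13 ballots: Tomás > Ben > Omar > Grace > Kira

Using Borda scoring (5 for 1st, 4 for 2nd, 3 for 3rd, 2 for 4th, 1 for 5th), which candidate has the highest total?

Tomás

Ben: 12×1 + 13×1 + 18×1 + 12×5 + 10×2 + 13×4 = 175
Tomás: 12×4 + 13×2 + 18×4 + 12×4 + 10×3 + 13×5 = 289
Omar: 12×2 + 13×5 + 18×5 + 12×1 + 10×1 + 13×3 = 240
Kira: 12×5 + 13×4 + 18×3 + 12×2 + 10×5 + 13×1 = 253
Grace: 12×3 + 13×3 + 18×2 + 12×3 + 10×4 + 13×2 = 213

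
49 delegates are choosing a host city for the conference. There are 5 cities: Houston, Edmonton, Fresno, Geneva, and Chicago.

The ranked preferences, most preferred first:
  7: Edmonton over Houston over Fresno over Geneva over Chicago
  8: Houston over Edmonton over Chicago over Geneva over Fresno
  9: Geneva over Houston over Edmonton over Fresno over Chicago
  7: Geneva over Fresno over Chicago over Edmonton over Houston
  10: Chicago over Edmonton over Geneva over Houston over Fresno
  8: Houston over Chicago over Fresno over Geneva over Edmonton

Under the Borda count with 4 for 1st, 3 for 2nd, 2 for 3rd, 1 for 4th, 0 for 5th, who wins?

Houston

Houston: 7×3 + 8×4 + 9×3 + 7×0 + 10×1 + 8×4 = 122
Edmonton: 7×4 + 8×3 + 9×2 + 7×1 + 10×3 + 8×0 = 107
Fresno: 7×2 + 8×0 + 9×1 + 7×3 + 10×0 + 8×2 = 60
Geneva: 7×1 + 8×1 + 9×4 + 7×4 + 10×2 + 8×1 = 107
Chicago: 7×0 + 8×2 + 9×0 + 7×2 + 10×4 + 8×3 = 94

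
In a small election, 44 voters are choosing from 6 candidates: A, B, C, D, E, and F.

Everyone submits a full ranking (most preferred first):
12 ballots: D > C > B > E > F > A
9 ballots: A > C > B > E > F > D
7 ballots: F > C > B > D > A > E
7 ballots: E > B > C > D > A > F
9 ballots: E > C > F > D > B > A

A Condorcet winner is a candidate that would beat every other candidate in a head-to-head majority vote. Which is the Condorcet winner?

C

C vs A: 35–9
C vs B: 37–7
C vs D: 32–12
C vs E: 28–16
C vs F: 37–7
C beats every other candidate.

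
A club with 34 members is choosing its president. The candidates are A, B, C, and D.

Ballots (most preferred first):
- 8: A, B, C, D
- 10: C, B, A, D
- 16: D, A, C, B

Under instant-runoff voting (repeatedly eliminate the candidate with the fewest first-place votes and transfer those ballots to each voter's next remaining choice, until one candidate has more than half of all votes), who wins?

C

Round 1: A 8, B 0, C 10, D 16. B eliminated.
Round 2: A 8, C 10, D 16. A eliminated.
Round 3: C 18, D 16. C has a majority (≥18).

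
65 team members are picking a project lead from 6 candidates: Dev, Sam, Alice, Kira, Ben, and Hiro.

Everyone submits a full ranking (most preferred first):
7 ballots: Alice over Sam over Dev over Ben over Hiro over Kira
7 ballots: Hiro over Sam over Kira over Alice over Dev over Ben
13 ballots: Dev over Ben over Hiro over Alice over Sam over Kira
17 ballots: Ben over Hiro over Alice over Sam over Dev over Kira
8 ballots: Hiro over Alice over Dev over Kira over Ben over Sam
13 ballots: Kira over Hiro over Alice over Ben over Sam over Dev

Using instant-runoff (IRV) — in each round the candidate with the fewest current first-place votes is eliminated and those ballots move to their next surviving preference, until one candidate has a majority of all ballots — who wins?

Hiro

Round 1: Dev 13, Sam 0, Alice 7, Kira 13, Ben 17, Hiro 15. Sam eliminated.
Round 2: Dev 13, Alice 7, Kira 13, Ben 17, Hiro 15. Alice eliminated.
Round 3: Dev 20, Kira 13, Ben 17, Hiro 15. Kira eliminated.
Round 4: Dev 20, Ben 17, Hiro 28. Ben eliminated.
Round 5: Dev 20, Hiro 45. Hiro has a majority (≥33).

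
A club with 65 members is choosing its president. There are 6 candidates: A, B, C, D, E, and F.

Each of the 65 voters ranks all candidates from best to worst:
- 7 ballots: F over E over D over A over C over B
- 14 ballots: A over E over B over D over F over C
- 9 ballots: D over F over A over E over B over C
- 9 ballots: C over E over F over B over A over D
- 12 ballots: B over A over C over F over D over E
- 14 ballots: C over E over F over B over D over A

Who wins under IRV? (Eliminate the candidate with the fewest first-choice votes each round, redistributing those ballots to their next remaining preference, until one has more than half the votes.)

A

Round 1: A 14, B 12, C 23, D 9, E 0, F 7. E eliminated.
Round 2: A 14, B 12, C 23, D 9, F 7. F eliminated.
Round 3: A 14, B 12, C 23, D 16. B eliminated.
Round 4: A 26, C 23, D 16. D eliminated.
Round 5: A 42, C 23. A has a majority (≥33).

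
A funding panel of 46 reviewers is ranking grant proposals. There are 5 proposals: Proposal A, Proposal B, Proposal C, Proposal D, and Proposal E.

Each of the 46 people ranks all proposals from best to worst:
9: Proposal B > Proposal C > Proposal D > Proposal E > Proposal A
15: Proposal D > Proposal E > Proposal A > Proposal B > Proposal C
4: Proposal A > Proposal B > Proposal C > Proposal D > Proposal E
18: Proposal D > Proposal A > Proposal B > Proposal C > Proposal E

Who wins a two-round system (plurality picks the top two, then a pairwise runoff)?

Round 1 first-place votes: Proposal A 4, Proposal B 9, Proposal C 0, Proposal D 33, Proposal E 0. Proposal D and Proposal B advance.
Runoff: Proposal D is ranked above Proposal B on 33 ballots, Proposal B above Proposal D on 13.

Proposal D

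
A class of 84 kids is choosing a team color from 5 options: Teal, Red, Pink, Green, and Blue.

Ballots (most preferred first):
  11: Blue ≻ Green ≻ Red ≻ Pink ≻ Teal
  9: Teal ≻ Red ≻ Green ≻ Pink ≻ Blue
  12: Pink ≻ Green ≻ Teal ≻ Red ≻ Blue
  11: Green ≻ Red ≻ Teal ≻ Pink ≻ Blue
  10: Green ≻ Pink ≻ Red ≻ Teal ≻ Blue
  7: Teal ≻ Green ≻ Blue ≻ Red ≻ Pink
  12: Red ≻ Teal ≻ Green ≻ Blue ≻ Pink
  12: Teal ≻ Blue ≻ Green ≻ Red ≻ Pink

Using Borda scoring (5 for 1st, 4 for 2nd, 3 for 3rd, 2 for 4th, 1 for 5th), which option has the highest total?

Teal: 11×1 + 9×5 + 12×3 + 11×3 + 10×2 + 7×5 + 12×4 + 12×5 = 288
Red: 11×3 + 9×4 + 12×2 + 11×4 + 10×3 + 7×2 + 12×5 + 12×2 = 265
Pink: 11×2 + 9×2 + 12×5 + 11×2 + 10×4 + 7×1 + 12×1 + 12×1 = 193
Green: 11×4 + 9×3 + 12×4 + 11×5 + 10×5 + 7×4 + 12×3 + 12×3 = 324
Blue: 11×5 + 9×1 + 12×1 + 11×1 + 10×1 + 7×3 + 12×2 + 12×4 = 190

Green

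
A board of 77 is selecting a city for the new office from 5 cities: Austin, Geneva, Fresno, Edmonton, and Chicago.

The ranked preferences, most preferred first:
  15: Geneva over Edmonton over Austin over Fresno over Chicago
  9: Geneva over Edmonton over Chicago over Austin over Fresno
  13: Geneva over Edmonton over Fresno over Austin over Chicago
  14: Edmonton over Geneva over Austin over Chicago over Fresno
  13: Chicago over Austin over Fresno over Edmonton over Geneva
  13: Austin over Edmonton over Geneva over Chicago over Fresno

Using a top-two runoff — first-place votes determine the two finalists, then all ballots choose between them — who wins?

Edmonton

Round 1 first-place votes: Austin 13, Geneva 37, Fresno 0, Edmonton 14, Chicago 13. Geneva and Edmonton advance.
Runoff: Geneva is ranked above Edmonton on 37 ballots, Edmonton above Geneva on 40.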